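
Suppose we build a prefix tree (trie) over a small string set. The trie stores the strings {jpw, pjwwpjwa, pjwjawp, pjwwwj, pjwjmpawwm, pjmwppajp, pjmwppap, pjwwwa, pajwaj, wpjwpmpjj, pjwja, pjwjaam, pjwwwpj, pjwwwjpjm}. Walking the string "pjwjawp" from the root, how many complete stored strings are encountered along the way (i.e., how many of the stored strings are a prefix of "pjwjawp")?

Check each prefix of "pjwjawp" against the stored set — each match is an end-marker on the path.
Prefixes of the query that are stored words: "pjwja", "pjwjawp"
Count: 2

2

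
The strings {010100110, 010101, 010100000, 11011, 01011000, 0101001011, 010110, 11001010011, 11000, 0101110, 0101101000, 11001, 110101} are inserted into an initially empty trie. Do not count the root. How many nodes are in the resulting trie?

42

Insert word by word; a character creates a node only if that edge doesn't already exist:
  "010100110" → 9 new (0, 1, 0, 1, 0, 0, 1, 1, 0)
  "010101" → prefix "01010" already present; 1 new (1)
  "010100000" → prefix "010100" already present; 3 new (0, 0, 0)
  "11011" → 5 new (1, 1, 0, 1, 1)
  "01011000" → prefix "0101" already present; 4 new (1, 0, 0, 0)
  "0101001011" → prefix "0101001" already present; 3 new (0, 1, 1)
  "010110" → prefix "010110" already present; 0 new (none)
  "11001010011" → prefix "110" already present; 8 new (0, 1, 0, 1, 0, 0, 1, 1)
  "11000" → prefix "1100" already present; 1 new (0)
  "0101110" → prefix "01011" already present; 2 new (1, 0)
  "0101101000" → prefix "010110" already present; 4 new (1, 0, 0, 0)
  "11001" → prefix "11001" already present; 0 new (none)
  "110101" → prefix "1101" already present; 2 new (0, 1)
Total nodes = 9 + 1 + 3 + 5 + 4 + 3 + 0 + 8 + 1 + 2 + 4 + 0 + 2 = 42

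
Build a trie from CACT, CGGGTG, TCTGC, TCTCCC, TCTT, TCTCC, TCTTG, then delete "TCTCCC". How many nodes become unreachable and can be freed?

After clearing the end-marker at "TCTCCC", prune upward until reaching a node still needed by another word.
The suffix "C" (1 node) is used only by "TCTCCC"; "TCTCC" is itself a stored word, so pruning stops there.
Nodes removed: 1

1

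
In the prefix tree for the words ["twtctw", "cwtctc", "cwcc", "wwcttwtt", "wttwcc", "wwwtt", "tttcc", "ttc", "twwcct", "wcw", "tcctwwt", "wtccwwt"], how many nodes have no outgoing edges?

12

Leaves are exactly the stored words that no other stored word extends.
Those words: "cwcc", "cwtctc", "tcctwwt", "ttc", "tttcc", "twtctw", "twwcct", "wcw", "wtccwwt", "wttwcc", "wwcttwtt", "wwwtt"
Leaf count: 12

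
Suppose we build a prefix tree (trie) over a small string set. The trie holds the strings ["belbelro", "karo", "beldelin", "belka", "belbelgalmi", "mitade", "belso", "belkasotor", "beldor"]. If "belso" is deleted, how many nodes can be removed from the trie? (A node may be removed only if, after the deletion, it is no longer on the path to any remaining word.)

2

A node on "belso"'s path can go only if nothing else ends at it or branches off below it.
The suffix "so" (2 nodes) is used only by "belso"; the node for "bel" still has the child "b", so pruning stops there.
Nodes removed: 2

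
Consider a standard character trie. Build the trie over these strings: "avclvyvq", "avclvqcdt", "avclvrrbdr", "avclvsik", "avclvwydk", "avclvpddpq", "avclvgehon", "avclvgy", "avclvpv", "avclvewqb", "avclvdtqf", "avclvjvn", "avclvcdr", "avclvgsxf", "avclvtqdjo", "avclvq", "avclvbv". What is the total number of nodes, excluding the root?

60

For each word, the new-node count is its length minus the longest prefix already in the trie:
  "avclvyvq" → 8 new (a, v, c, l, v, y, v, q)
  "avclvqcdt" → prefix "avclv" already present; 4 new (q, c, d, t)
  "avclvrrbdr" → prefix "avclv" already present; 5 new (r, r, b, d, r)
  "avclvsik" → prefix "avclv" already present; 3 new (s, i, k)
  "avclvwydk" → prefix "avclv" already present; 4 new (w, y, d, k)
  "avclvpddpq" → prefix "avclv" already present; 5 new (p, d, d, p, q)
  "avclvgehon" → prefix "avclv" already present; 5 new (g, e, h, o, n)
  "avclvgy" → prefix "avclvg" already present; 1 new (y)
  "avclvpv" → prefix "avclvp" already present; 1 new (v)
  "avclvewqb" → prefix "avclv" already present; 4 new (e, w, q, b)
  "avclvdtqf" → prefix "avclv" already present; 4 new (d, t, q, f)
  "avclvjvn" → prefix "avclv" already present; 3 new (j, v, n)
  "avclvcdr" → prefix "avclv" already present; 3 new (c, d, r)
  "avclvgsxf" → prefix "avclvg" already present; 3 new (s, x, f)
  "avclvtqdjo" → prefix "avclv" already present; 5 new (t, q, d, j, o)
  "avclvq" → prefix "avclvq" already present; 0 new (none)
  "avclvbv" → prefix "avclv" already present; 2 new (b, v)
Total nodes = 8 + 4 + 5 + 3 + 4 + 5 + 5 + 1 + 1 + 4 + 4 + 3 + 3 + 3 + 5 + 0 + 2 = 60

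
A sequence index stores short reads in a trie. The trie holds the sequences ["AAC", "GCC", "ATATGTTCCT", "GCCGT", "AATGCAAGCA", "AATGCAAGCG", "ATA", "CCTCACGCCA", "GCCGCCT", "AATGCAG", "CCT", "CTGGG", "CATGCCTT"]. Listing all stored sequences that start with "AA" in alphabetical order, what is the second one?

DFS of the "AA" subtree visits, in order: "AAC", "AATGCAAGCA", "AATGCAAGCG", "AATGCAG"
Position 2: AATGCAAGCA

AATGCAAGCA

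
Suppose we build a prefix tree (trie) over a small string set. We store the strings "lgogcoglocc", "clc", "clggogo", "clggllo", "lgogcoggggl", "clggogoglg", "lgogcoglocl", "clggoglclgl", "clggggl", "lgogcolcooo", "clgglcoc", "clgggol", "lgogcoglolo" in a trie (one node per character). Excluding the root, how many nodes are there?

For each word, the new-node count is its length minus the longest prefix already in the trie:
  "lgogcoglocc" → 11 new (l, g, o, g, c, o, g, l, o, c, c)
  "clc" → 3 new (c, l, c)
  "clggogo" → prefix "cl" already present; 5 new (g, g, o, g, o)
  "clggllo" → prefix "clgg" already present; 3 new (l, l, o)
  "lgogcoggggl" → prefix "lgogcog" already present; 4 new (g, g, g, l)
  "clggogoglg" → prefix "clggogo" already present; 3 new (g, l, g)
  "lgogcoglocl" → prefix "lgogcogloc" already present; 1 new (l)
  "clggoglclgl" → prefix "clggog" already present; 5 new (l, c, l, g, l)
  "clggggl" → prefix "clgg" already present; 3 new (g, g, l)
  "lgogcolcooo" → prefix "lgogco" already present; 5 new (l, c, o, o, o)
  "clgglcoc" → prefix "clggl" already present; 3 new (c, o, c)
  "clgggol" → prefix "clggg" already present; 2 new (o, l)
  "lgogcoglolo" → prefix "lgogcoglo" already present; 2 new (l, o)
Total nodes = 11 + 3 + 5 + 3 + 4 + 3 + 1 + 5 + 3 + 5 + 3 + 2 + 2 = 50

50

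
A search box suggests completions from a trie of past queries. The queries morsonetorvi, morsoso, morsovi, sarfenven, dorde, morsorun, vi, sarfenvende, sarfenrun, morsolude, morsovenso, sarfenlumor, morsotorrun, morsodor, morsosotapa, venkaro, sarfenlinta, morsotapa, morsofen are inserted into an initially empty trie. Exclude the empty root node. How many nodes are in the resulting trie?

82

Insert word by word; a character creates a node only if that edge doesn't already exist:
  "morsonetorvi" → 12 new (m, o, r, s, o, n, e, t, o, r, v, i)
  "morsoso" → prefix "morso" already present; 2 new (s, o)
  "morsovi" → prefix "morso" already present; 2 new (v, i)
  "sarfenven" → 9 new (s, a, r, f, e, n, v, e, n)
  "dorde" → 5 new (d, o, r, d, e)
  "morsorun" → prefix "morso" already present; 3 new (r, u, n)
  "vi" → 2 new (v, i)
  "sarfenvende" → prefix "sarfenven" already present; 2 new (d, e)
  "sarfenrun" → prefix "sarfen" already present; 3 new (r, u, n)
  "morsolude" → prefix "morso" already present; 4 new (l, u, d, e)
  "morsovenso" → prefix "morsov" already present; 4 new (e, n, s, o)
  "sarfenlumor" → prefix "sarfen" already present; 5 new (l, u, m, o, r)
  "morsotorrun" → prefix "morso" already present; 6 new (t, o, r, r, u, n)
  "morsodor" → prefix "morso" already present; 3 new (d, o, r)
  "morsosotapa" → prefix "morsoso" already present; 4 new (t, a, p, a)
  "venkaro" → prefix "v" already present; 6 new (e, n, k, a, r, o)
  "sarfenlinta" → prefix "sarfenl" already present; 4 new (i, n, t, a)
  "morsotapa" → prefix "morsot" already present; 3 new (a, p, a)
  "morsofen" → prefix "morso" already present; 3 new (f, e, n)
Total nodes = 12 + 2 + 2 + 9 + 5 + 3 + 2 + 2 + 3 + 4 + 4 + 5 + 6 + 3 + 4 + 6 + 4 + 3 + 3 = 82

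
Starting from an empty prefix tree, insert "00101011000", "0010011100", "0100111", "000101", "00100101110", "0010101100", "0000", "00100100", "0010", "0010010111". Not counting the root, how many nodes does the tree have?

Count nodes per top-level branch (shared prefixes stored once):
  '0'-branch (0000, 000101, 0010, 00100100, 0010010111, 00100101110, 0010011100, 0010101100, 00101011000, 0100111): 34 nodes
Sum: 34

34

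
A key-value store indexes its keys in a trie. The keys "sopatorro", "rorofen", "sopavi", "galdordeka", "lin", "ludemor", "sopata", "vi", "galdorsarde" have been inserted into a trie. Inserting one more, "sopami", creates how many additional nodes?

2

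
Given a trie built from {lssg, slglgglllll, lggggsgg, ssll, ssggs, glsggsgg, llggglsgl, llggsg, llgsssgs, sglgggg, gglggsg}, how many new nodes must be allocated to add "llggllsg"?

4

"llgg" is already a path in the trie; the remaining "llsg" must be added.
New nodes needed: |"llggllsg"| − 4 = 8 − 4 = 4.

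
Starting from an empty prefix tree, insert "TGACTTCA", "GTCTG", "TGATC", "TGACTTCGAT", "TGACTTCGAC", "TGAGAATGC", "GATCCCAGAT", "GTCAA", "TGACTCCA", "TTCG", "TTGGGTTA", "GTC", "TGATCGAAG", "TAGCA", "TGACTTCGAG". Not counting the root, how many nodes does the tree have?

Trace insertions, counting only characters that open a new branch:
  "TGACTTCA" → 8 new (T, G, A, C, T, T, C, A)
  "GTCTG" → 5 new (G, T, C, T, G)
  "TGATC" → prefix "TGA" already present; 2 new (T, C)
  "TGACTTCGAT" → prefix "TGACTTC" already present; 3 new (G, A, T)
  "TGACTTCGAC" → prefix "TGACTTCGA" already present; 1 new (C)
  "TGAGAATGC" → prefix "TGA" already present; 6 new (G, A, A, T, G, C)
  "GATCCCAGAT" → prefix "G" already present; 9 new (A, T, C, C, C, A, G, A, T)
  "GTCAA" → prefix "GTC" already present; 2 new (A, A)
  "TGACTCCA" → prefix "TGACT" already present; 3 new (C, C, A)
  "TTCG" → prefix "T" already present; 3 new (T, C, G)
  "TTGGGTTA" → prefix "TT" already present; 6 new (G, G, G, T, T, A)
  "GTC" → prefix "GTC" already present; 0 new (none)
  "TGATCGAAG" → prefix "TGATC" already present; 4 new (G, A, A, G)
  "TAGCA" → prefix "T" already present; 4 new (A, G, C, A)
  "TGACTTCGAG" → prefix "TGACTTCGA" already present; 1 new (G)
Total nodes = 8 + 5 + 2 + 3 + 1 + 6 + 9 + 2 + 3 + 3 + 6 + 0 + 4 + 4 + 1 = 57

57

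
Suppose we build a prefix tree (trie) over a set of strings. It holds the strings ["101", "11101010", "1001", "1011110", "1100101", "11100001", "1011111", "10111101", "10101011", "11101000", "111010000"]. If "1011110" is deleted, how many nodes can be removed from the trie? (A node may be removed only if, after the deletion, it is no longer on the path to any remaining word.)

0

Walk "1011110" from the leaf back toward the root, removing each node that no remaining word uses.
Every node on "1011110" is still needed (e.g. by "10111101"), so nothing is freed.
Nodes removed: 0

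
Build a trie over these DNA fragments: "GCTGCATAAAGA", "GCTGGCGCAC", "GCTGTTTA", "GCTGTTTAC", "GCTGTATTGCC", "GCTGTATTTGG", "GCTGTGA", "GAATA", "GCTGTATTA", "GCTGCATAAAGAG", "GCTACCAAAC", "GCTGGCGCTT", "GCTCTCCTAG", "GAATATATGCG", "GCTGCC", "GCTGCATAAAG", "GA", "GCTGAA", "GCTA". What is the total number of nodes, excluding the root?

65

Trace insertions, counting only characters that open a new branch:
  "GCTGCATAAAGA" → 12 new (G, C, T, G, C, A, T, A, A, A, G, A)
  "GCTGGCGCAC" → prefix "GCTG" already present; 6 new (G, C, G, C, A, C)
  "GCTGTTTA" → prefix "GCTG" already present; 4 new (T, T, T, A)
  "GCTGTTTAC" → prefix "GCTGTTTA" already present; 1 new (C)
  "GCTGTATTGCC" → prefix "GCTGT" already present; 6 new (A, T, T, G, C, C)
  "GCTGTATTTGG" → prefix "GCTGTATT" already present; 3 new (T, G, G)
  "GCTGTGA" → prefix "GCTGT" already present; 2 new (G, A)
  "GAATA" → prefix "G" already present; 4 new (A, A, T, A)
  "GCTGTATTA" → prefix "GCTGTATT" already present; 1 new (A)
  "GCTGCATAAAGAG" → prefix "GCTGCATAAAGA" already present; 1 new (G)
  "GCTACCAAAC" → prefix "GCT" already present; 7 new (A, C, C, A, A, A, C)
  "GCTGGCGCTT" → prefix "GCTGGCGC" already present; 2 new (T, T)
  "GCTCTCCTAG" → prefix "GCT" already present; 7 new (C, T, C, C, T, A, G)
  "GAATATATGCG" → prefix "GAATA" already present; 6 new (T, A, T, G, C, G)
  "GCTGCC" → prefix "GCTGC" already present; 1 new (C)
  "GCTGCATAAAG" → prefix "GCTGCATAAAG" already present; 0 new (none)
  "GA" → prefix "GA" already present; 0 new (none)
  "GCTGAA" → prefix "GCTG" already present; 2 new (A, A)
  "GCTA" → prefix "GCTA" already present; 0 new (none)
Total nodes = 12 + 6 + 4 + 1 + 6 + 3 + 2 + 4 + 1 + 1 + 7 + 2 + 7 + 6 + 1 + 0 + 0 + 2 + 0 = 65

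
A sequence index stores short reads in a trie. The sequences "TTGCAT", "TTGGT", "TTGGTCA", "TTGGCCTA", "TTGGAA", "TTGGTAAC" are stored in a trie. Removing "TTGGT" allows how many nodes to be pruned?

After clearing the end-marker at "TTGGT", prune upward until reaching a node still needed by another word.
Every node on "TTGGT" is still needed (e.g. by "TTGGTCA"), so nothing is freed.
Nodes removed: 0

0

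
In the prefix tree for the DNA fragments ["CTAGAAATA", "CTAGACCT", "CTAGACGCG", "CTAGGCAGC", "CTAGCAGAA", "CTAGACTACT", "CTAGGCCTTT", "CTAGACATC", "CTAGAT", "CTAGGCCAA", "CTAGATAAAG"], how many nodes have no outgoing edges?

10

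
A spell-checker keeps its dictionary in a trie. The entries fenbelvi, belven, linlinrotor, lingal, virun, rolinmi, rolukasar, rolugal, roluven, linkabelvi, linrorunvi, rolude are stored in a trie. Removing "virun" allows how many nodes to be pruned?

5

After clearing the end-marker at "virun", prune upward until reaching a node still needed by another word.
No other word shares any prefix with "virun", so all 5 of its nodes go.
Nodes removed: 5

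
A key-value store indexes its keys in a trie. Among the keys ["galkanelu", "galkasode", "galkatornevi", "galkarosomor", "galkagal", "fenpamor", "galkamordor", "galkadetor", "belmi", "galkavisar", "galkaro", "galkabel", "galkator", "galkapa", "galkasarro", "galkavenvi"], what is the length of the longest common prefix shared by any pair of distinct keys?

8

The deepest shared node is where two words last agree before diverging.
"galkator" and "galkatornevi" agree on "galkator" (8 characters) before diverging; nothing deeper is shared.
Longest shared-prefix length: 8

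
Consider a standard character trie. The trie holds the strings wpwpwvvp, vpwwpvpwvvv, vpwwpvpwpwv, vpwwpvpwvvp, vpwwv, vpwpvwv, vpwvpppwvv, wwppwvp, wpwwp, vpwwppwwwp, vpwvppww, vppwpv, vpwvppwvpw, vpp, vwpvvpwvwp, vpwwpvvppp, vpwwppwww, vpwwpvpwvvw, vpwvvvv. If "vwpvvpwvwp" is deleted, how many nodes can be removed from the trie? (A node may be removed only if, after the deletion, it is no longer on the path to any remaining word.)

A node on "vwpvvpwvwp"'s path can go only if nothing else ends at it or branches off below it.
The suffix "wpvvpwvwp" (9 nodes) is used only by "vwpvvpwvwp"; the node for "v" still has the child "p", so pruning stops there.
Nodes removed: 9

9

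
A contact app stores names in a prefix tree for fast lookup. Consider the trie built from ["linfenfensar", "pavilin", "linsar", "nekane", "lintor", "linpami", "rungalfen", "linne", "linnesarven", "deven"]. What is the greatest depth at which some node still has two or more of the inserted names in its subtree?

The deepest shared node is where two words last agree before diverging.
"linne" and "linnesarven" agree on "linne" (5 characters) before diverging; nothing deeper is shared.
Longest shared-prefix length: 5

5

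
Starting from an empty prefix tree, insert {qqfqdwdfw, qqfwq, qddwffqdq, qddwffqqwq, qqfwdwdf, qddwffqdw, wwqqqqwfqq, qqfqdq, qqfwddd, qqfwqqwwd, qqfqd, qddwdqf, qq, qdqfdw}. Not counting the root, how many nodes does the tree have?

Insert word by word; a character creates a node only if that edge doesn't already exist:
  "qqfqdwdfw" → 9 new (q, q, f, q, d, w, d, f, w)
  "qqfwq" → prefix "qqf" already present; 2 new (w, q)
  "qddwffqdq" → prefix "q" already present; 8 new (d, d, w, f, f, q, d, q)
  "qddwffqqwq" → prefix "qddwffq" already present; 3 new (q, w, q)
  "qqfwdwdf" → prefix "qqfw" already present; 4 new (d, w, d, f)
  "qddwffqdw" → prefix "qddwffqd" already present; 1 new (w)
  "wwqqqqwfqq" → 10 new (w, w, q, q, q, q, w, f, q, q)
  "qqfqdq" → prefix "qqfqd" already present; 1 new (q)
  "qqfwddd" → prefix "qqfwd" already present; 2 new (d, d)
  "qqfwqqwwd" → prefix "qqfwq" already present; 4 new (q, w, w, d)
  "qqfqd" → prefix "qqfqd" already present; 0 new (none)
  "qddwdqf" → prefix "qddw" already present; 3 new (d, q, f)
  "qq" → prefix "qq" already present; 0 new (none)
  "qdqfdw" → prefix "qd" already present; 4 new (q, f, d, w)
Total nodes = 9 + 2 + 8 + 3 + 4 + 1 + 10 + 1 + 2 + 4 + 0 + 3 + 0 + 4 = 51

51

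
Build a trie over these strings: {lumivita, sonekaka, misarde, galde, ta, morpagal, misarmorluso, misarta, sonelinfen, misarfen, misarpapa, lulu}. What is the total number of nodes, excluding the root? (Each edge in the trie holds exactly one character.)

For each word, the new-node count is its length minus the longest prefix already in the trie:
  "lumivita" → 8 new (l, u, m, i, v, i, t, a)
  "sonekaka" → 8 new (s, o, n, e, k, a, k, a)
  "misarde" → 7 new (m, i, s, a, r, d, e)
  "galde" → 5 new (g, a, l, d, e)
  "ta" → 2 new (t, a)
  "morpagal" → prefix "m" already present; 7 new (o, r, p, a, g, a, l)
  "misarmorluso" → prefix "misar" already present; 7 new (m, o, r, l, u, s, o)
  "misarta" → prefix "misar" already present; 2 new (t, a)
  "sonelinfen" → prefix "sone" already present; 6 new (l, i, n, f, e, n)
  "misarfen" → prefix "misar" already present; 3 new (f, e, n)
  "misarpapa" → prefix "misar" already present; 4 new (p, a, p, a)
  "lulu" → prefix "lu" already present; 2 new (l, u)
Total nodes = 8 + 8 + 7 + 5 + 2 + 7 + 7 + 2 + 6 + 3 + 4 + 2 = 61

61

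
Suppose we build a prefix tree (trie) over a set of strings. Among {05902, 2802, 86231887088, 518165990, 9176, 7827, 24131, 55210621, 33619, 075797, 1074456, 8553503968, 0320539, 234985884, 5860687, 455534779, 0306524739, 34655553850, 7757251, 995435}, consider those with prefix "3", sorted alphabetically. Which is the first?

Words with prefix "3", in lexicographic order: "33619", "34655553850"
The 1st is 33619.

33619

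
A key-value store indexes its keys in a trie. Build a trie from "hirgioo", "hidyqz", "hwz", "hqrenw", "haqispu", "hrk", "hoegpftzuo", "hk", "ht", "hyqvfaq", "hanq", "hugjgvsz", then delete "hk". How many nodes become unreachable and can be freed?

1

Walk "hk" from the leaf back toward the root, removing each node that no remaining word uses.
The suffix "k" (1 node) is used only by "hk"; the node for "h" still has the child "i", so pruning stops there.
Nodes removed: 1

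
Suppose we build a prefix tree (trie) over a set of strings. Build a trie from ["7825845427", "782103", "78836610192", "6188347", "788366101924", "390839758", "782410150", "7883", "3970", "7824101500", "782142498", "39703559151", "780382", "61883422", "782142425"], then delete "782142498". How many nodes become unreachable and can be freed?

After clearing the end-marker at "782142498", prune upward until reaching a node still needed by another word.
The suffix "98" (2 nodes) is used only by "782142498"; the node for "7821424" still has the child "2", so pruning stops there.
Nodes removed: 2

2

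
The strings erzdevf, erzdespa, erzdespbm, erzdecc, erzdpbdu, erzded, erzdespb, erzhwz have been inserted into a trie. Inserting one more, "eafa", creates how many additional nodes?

3

"e" is already a path in the trie; the remaining "afa" must be added.
So 4 − 1 = 3 new nodes.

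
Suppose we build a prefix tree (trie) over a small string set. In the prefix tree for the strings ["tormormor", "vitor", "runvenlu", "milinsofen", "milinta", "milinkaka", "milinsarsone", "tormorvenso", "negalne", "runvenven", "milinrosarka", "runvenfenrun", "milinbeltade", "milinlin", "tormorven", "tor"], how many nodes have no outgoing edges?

14

Leaves are exactly the stored words that no other stored word extends.
Those words: "milinbeltade", "milinkaka", "milinlin", "milinrosarka", "milinsarsone", "milinsofen", "milinta", "negalne", "runvenfenrun", "runvenlu", "runvenven", "tormormor", "tormorvenso", "vitor"
Leaf count: 14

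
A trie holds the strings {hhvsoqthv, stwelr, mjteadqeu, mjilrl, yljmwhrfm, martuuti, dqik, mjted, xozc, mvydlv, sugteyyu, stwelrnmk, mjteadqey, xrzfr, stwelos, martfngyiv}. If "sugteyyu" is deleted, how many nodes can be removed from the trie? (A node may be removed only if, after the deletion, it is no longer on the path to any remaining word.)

7

Walk "sugteyyu" from the leaf back toward the root, removing each node that no remaining word uses.
The suffix "ugteyyu" (7 nodes) is used only by "sugteyyu"; the node for "s" still has the child "t", so pruning stops there.
Nodes removed: 7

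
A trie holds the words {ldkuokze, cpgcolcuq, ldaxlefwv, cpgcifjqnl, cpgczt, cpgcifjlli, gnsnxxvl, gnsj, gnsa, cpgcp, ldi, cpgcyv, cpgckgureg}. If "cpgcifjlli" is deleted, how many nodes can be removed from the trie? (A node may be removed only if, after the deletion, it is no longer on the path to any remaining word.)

3

A node on "cpgcifjlli"'s path can go only if nothing else ends at it or branches off below it.
The suffix "lli" (3 nodes) is used only by "cpgcifjlli"; the node for "cpgcifj" still has the child "q", so pruning stops there.
Nodes removed: 3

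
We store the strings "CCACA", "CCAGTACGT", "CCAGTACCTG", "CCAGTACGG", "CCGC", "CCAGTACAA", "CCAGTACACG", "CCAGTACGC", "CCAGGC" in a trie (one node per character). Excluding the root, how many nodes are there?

Trace insertions, counting only characters that open a new branch:
  "CCACA" → 5 new (C, C, A, C, A)
  "CCAGTACGT" → prefix "CCA" already present; 6 new (G, T, A, C, G, T)
  "CCAGTACCTG" → prefix "CCAGTAC" already present; 3 new (C, T, G)
  "CCAGTACGG" → prefix "CCAGTACG" already present; 1 new (G)
  "CCGC" → prefix "CC" already present; 2 new (G, C)
  "CCAGTACAA" → prefix "CCAGTAC" already present; 2 new (A, A)
  "CCAGTACACG" → prefix "CCAGTACA" already present; 2 new (C, G)
  "CCAGTACGC" → prefix "CCAGTACG" already present; 1 new (C)
  "CCAGGC" → prefix "CCAG" already present; 2 new (G, C)
Total nodes = 5 + 6 + 3 + 1 + 2 + 2 + 2 + 1 + 2 = 24

24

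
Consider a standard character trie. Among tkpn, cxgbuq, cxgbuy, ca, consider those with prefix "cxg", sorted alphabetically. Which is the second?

cxgbuy

Filter for "cxg…" and sort: "cxgbuq", "cxgbuy"
Position 2: cxgbuy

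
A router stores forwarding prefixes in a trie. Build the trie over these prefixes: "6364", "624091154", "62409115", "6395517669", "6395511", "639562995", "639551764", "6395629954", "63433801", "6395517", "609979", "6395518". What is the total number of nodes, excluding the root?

40

Insert word by word; a character creates a node only if that edge doesn't already exist:
  "6364" → 4 new (6, 3, 6, 4)
  "624091154" → prefix "6" already present; 8 new (2, 4, 0, 9, 1, 1, 5, 4)
  "62409115" → prefix "62409115" already present; 0 new (none)
  "6395517669" → prefix "63" already present; 8 new (9, 5, 5, 1, 7, 6, 6, 9)
  "6395511" → prefix "639551" already present; 1 new (1)
  "639562995" → prefix "6395" already present; 5 new (6, 2, 9, 9, 5)
  "639551764" → prefix "63955176" already present; 1 new (4)
  "6395629954" → prefix "639562995" already present; 1 new (4)
  "63433801" → prefix "63" already present; 6 new (4, 3, 3, 8, 0, 1)
  "6395517" → prefix "6395517" already present; 0 new (none)
  "609979" → prefix "6" already present; 5 new (0, 9, 9, 7, 9)
  "6395518" → prefix "639551" already present; 1 new (8)
Total nodes = 4 + 8 + 0 + 8 + 1 + 5 + 1 + 1 + 6 + 0 + 5 + 1 = 40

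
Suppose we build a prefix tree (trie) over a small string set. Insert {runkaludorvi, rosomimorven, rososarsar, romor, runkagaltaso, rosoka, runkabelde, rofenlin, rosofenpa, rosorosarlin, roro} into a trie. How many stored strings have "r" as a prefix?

Filter for entries beginning with "r":
Words under "r": rofenlin, romor, roro, rosofenpa, rosoka, rosomimorven, rosorosarlin, rososarsar, runkabelde, runkagaltaso, runkaludorvi
Count: 11

11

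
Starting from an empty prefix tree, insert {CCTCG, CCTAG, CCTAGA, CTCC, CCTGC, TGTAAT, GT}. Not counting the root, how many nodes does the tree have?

21

For each word, the new-node count is its length minus the longest prefix already in the trie:
  "CCTCG" → 5 new (C, C, T, C, G)
  "CCTAG" → prefix "CCT" already present; 2 new (A, G)
  "CCTAGA" → prefix "CCTAG" already present; 1 new (A)
  "CTCC" → prefix "C" already present; 3 new (T, C, C)
  "CCTGC" → prefix "CCT" already present; 2 new (G, C)
  "TGTAAT" → 6 new (T, G, T, A, A, T)
  "GT" → 2 new (G, T)
Total nodes = 5 + 2 + 1 + 3 + 2 + 6 + 2 = 21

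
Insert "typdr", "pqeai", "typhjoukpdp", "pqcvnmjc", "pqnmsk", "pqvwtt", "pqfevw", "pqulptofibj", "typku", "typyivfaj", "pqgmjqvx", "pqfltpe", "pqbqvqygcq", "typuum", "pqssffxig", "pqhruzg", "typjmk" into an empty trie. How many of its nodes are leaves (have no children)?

Leaves are exactly the stored words that no other stored word extends.
Those words: "pqbqvqygcq", "pqcvnmjc", "pqeai", "pqfevw", "pqfltpe", "pqgmjqvx", "pqhruzg", "pqnmsk", "pqssffxig", "pqulptofibj", "pqvwtt", "typdr", "typhjoukpdp", "typjmk", "typku", "typuum", "typyivfaj"
Leaf count: 17

17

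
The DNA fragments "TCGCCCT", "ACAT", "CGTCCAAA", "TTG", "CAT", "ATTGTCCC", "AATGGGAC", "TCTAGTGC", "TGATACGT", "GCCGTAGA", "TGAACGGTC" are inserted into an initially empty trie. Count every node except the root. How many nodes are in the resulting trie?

64

Trace insertions, counting only characters that open a new branch:
  "TCGCCCT" → 7 new (T, C, G, C, C, C, T)
  "ACAT" → 4 new (A, C, A, T)
  "CGTCCAAA" → 8 new (C, G, T, C, C, A, A, A)
  "TTG" → prefix "T" already present; 2 new (T, G)
  "CAT" → prefix "C" already present; 2 new (A, T)
  "ATTGTCCC" → prefix "A" already present; 7 new (T, T, G, T, C, C, C)
  "AATGGGAC" → prefix "A" already present; 7 new (A, T, G, G, G, A, C)
  "TCTAGTGC" → prefix "TC" already present; 6 new (T, A, G, T, G, C)
  "TGATACGT" → prefix "T" already present; 7 new (G, A, T, A, C, G, T)
  "GCCGTAGA" → 8 new (G, C, C, G, T, A, G, A)
  "TGAACGGTC" → prefix "TGA" already present; 6 new (A, C, G, G, T, C)
Total nodes = 7 + 4 + 8 + 2 + 2 + 7 + 7 + 6 + 7 + 8 + 6 = 64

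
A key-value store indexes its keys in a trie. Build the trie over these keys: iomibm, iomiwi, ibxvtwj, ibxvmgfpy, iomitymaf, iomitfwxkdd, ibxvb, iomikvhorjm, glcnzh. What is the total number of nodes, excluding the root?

44

Insert word by word; a character creates a node only if that edge doesn't already exist:
  "iomibm" → 6 new (i, o, m, i, b, m)
  "iomiwi" → prefix "iomi" already present; 2 new (w, i)
  "ibxvtwj" → prefix "i" already present; 6 new (b, x, v, t, w, j)
  "ibxvmgfpy" → prefix "ibxv" already present; 5 new (m, g, f, p, y)
  "iomitymaf" → prefix "iomi" already present; 5 new (t, y, m, a, f)
  "iomitfwxkdd" → prefix "iomit" already present; 6 new (f, w, x, k, d, d)
  "ibxvb" → prefix "ibxv" already present; 1 new (b)
  "iomikvhorjm" → prefix "iomi" already present; 7 new (k, v, h, o, r, j, m)
  "glcnzh" → 6 new (g, l, c, n, z, h)
Total nodes = 6 + 2 + 6 + 5 + 5 + 6 + 1 + 7 + 6 = 44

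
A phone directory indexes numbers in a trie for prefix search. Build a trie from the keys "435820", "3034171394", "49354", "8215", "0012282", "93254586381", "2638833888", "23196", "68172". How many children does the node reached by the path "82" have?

1

The children of the "82" node are the distinct next characters among strings starting with "82".
Distinct next characters after "82": 1.
That node has 1 child edge.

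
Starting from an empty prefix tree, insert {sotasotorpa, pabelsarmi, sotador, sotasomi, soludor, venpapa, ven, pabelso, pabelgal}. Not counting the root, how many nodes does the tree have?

42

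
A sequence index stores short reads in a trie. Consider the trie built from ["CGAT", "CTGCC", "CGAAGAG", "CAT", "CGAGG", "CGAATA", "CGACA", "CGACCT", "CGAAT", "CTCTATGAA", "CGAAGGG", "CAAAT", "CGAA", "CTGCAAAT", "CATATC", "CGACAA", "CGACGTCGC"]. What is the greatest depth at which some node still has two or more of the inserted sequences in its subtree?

5

Look for the deepest trie node that still has at least two words in its subtree.
"CGAAGAG" and "CGAAGGG" agree on "CGAAG" (5 characters) before diverging; nothing deeper is shared.
Longest shared-prefix length: 5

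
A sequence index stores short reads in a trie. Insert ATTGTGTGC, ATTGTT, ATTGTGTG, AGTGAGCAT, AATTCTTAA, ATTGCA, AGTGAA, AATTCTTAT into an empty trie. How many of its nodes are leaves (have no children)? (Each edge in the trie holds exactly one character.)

7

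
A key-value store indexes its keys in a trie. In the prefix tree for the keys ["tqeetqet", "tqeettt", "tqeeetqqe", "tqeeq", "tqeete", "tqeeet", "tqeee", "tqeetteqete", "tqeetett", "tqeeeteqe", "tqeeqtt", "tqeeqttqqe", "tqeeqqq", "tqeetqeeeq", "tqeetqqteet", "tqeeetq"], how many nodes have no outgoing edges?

10

Leaves are exactly the stored words that no other stored word extends.
Those words: "tqeeeteqe", "tqeeetqqe", "tqeeqqq", "tqeeqttqqe", "tqeetett", "tqeetqeeeq", "tqeetqet", "tqeetqqteet", "tqeetteqete", "tqeettt"
Leaf count: 10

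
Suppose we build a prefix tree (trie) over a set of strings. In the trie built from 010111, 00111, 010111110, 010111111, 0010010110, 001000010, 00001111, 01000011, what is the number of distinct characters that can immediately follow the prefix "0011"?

1

Follow the path "0011" to its node, then look at its outgoing edges.
Characters that immediately follow "0011" among the stored strings: {1}.
That node has 1 child edge.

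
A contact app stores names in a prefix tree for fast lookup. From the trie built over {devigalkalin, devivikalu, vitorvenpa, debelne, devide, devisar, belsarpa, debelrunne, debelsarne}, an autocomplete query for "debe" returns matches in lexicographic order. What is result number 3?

debelsarne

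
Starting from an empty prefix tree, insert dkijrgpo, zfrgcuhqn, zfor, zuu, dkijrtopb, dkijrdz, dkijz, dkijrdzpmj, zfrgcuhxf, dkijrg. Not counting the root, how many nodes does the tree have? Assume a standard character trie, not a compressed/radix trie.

Count nodes per top-level branch (shared prefixes stored once):
  'd'-branch (dkijrdz, dkijrdzpmj, dkijrg, dkijrgpo, dkijrtopb, dkijz): 18 nodes
  'z'-branch (zfor, zfrgcuhqn, zfrgcuhxf, zuu): 15 nodes
Sum: 33

33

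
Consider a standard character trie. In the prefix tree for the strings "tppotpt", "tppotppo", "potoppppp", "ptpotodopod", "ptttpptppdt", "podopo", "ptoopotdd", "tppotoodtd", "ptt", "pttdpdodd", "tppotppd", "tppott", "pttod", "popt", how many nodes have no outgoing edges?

13

Leaves are exactly the stored words that no other stored word extends.
Those words: "podopo", "popt", "potoppppp", "ptoopotdd", "ptpotodopod", "pttdpdodd", "pttod", "ptttpptppdt", "tppotoodtd", "tppotppd", "tppotppo", "tppotpt", "tppott"
Leaf count: 13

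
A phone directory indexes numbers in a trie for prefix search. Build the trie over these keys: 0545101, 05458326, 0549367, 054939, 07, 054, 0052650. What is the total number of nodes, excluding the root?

Count nodes per top-level branch (shared prefixes stored once):
  '0'-branch (0052650, 054, 0545101, 05458326, 0549367, 054939, 07): 23 nodes
Sum: 23

23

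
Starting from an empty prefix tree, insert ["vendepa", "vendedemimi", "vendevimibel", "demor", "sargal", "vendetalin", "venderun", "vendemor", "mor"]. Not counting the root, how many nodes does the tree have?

45

Count nodes per top-level branch (shared prefixes stored once):
  'd'-branch (demor): 5 nodes
  'm'-branch (mor): 3 nodes
  's'-branch (sargal): 6 nodes
  'v'-branch (vendedemimi, vendemor, vendepa, venderun, vendetalin, vendevimibel): 31 nodes
Sum: 45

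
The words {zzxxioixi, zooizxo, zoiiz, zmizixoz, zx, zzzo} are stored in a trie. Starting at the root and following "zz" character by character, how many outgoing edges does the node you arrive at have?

2

The children of the "zz" node are the distinct next characters among strings starting with "zz".
Characters that immediately follow "zz" among the stored strings: {x, z}.
That node has 2 child edges.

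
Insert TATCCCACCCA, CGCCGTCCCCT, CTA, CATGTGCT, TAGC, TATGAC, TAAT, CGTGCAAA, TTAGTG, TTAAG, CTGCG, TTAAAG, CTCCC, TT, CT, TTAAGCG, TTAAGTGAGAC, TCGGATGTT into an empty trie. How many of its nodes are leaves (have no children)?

Leaves are exactly the stored words that no other stored word extends.
Those words: "CATGTGCT", "CGCCGTCCCCT", "CGTGCAAA", "CTA", "CTCCC", "CTGCG", "TAAT", "TAGC", "TATCCCACCCA", "TATGAC", "TCGGATGTT", "TTAAAG", "TTAAGCG", "TTAAGTGAGAC", "TTAGTG"
Leaf count: 15

15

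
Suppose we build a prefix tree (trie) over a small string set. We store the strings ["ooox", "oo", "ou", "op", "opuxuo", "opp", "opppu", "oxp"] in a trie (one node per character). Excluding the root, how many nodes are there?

15

For each word, the new-node count is its length minus the longest prefix already in the trie:
  "ooox" → 4 new (o, o, o, x)
  "oo" → prefix "oo" already present; 0 new (none)
  "ou" → prefix "o" already present; 1 new (u)
  "op" → prefix "o" already present; 1 new (p)
  "opuxuo" → prefix "op" already present; 4 new (u, x, u, o)
  "opp" → prefix "op" already present; 1 new (p)
  "opppu" → prefix "opp" already present; 2 new (p, u)
  "oxp" → prefix "o" already present; 2 new (x, p)
Total nodes = 4 + 0 + 1 + 1 + 4 + 1 + 2 + 2 = 15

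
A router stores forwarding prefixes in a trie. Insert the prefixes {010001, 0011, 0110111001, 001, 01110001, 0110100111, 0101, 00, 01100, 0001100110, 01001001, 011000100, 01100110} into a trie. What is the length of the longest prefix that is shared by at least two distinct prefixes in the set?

Look for the deepest trie node that still has at least two words in its subtree.
"01100" and "011000100" agree on "01100" (5 characters) before diverging; nothing deeper is shared.
Longest shared-prefix length: 5

5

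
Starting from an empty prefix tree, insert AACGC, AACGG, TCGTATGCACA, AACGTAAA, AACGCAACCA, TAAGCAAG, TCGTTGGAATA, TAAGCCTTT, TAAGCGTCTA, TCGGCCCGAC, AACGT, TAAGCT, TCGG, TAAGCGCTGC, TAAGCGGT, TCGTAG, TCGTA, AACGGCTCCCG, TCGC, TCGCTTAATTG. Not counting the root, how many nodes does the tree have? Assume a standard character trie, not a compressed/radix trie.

Trace insertions, counting only characters that open a new branch:
  "AACGC" → 5 new (A, A, C, G, C)
  "AACGG" → prefix "AACG" already present; 1 new (G)
  "TCGTATGCACA" → 11 new (T, C, G, T, A, T, G, C, A, C, A)
  "AACGTAAA" → prefix "AACG" already present; 4 new (T, A, A, A)
  "AACGCAACCA" → prefix "AACGC" already present; 5 new (A, A, C, C, A)
  "TAAGCAAG" → prefix "T" already present; 7 new (A, A, G, C, A, A, G)
  "TCGTTGGAATA" → prefix "TCGT" already present; 7 new (T, G, G, A, A, T, A)
  "TAAGCCTTT" → prefix "TAAGC" already present; 4 new (C, T, T, T)
  "TAAGCGTCTA" → prefix "TAAGC" already present; 5 new (G, T, C, T, A)
  "TCGGCCCGAC" → prefix "TCG" already present; 7 new (G, C, C, C, G, A, C)
  "AACGT" → prefix "AACGT" already present; 0 new (none)
  "TAAGCT" → prefix "TAAGC" already present; 1 new (T)
  "TCGG" → prefix "TCGG" already present; 0 new (none)
  "TAAGCGCTGC" → prefix "TAAGCG" already present; 4 new (C, T, G, C)
  "TAAGCGGT" → prefix "TAAGCG" already present; 2 new (G, T)
  "TCGTAG" → prefix "TCGTA" already present; 1 new (G)
  "TCGTA" → prefix "TCGTA" already present; 0 new (none)
  "AACGGCTCCCG" → prefix "AACGG" already present; 6 new (C, T, C, C, C, G)
  "TCGC" → prefix "TCG" already present; 1 new (C)
  "TCGCTTAATTG" → prefix "TCGC" already present; 7 new (T, T, A, A, T, T, G)
Total nodes = 5 + 1 + 11 + 4 + 5 + 7 + 7 + 4 + 5 + 7 + 0 + 1 + 0 + 4 + 2 + 1 + 0 + 6 + 1 + 7 = 78

78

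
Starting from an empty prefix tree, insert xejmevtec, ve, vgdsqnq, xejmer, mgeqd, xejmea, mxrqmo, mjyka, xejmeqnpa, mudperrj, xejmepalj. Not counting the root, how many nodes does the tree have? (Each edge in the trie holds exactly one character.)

48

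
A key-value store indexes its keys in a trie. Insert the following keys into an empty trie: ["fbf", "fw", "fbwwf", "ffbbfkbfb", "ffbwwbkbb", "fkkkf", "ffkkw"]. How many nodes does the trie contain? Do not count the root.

28

Trie structure (* marks end of a word):
(root)
└─ f
   ├─ b
   │  ├─ f *
   │  └─ w
   │     └─ w
   │        └─ f *
   ├─ f
   │  ├─ b
   │  │  ├─ b
   │  │  │  └─ f
   │  │  │     └─ k
   │  │  │        └─ b
   │  │  │           └─ f
   │  │  │              └─ b *
   │  │  └─ w
   │  │     └─ w
   │  │        └─ b
   │  │           └─ k
   │  │              └─ b
   │  │                 └─ b *
   │  └─ k
   │     └─ k
   │        └─ w *
   ├─ k
   │  └─ k
   │     └─ k
   │        └─ f *
   └─ w *
Counting every labelled node above: 28.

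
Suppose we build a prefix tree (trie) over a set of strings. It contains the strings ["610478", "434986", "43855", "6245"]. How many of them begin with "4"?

Walk to "4"; the words in its subtree are exactly those with that prefix.
Words under "4": 434986, 43855
Count: 2

2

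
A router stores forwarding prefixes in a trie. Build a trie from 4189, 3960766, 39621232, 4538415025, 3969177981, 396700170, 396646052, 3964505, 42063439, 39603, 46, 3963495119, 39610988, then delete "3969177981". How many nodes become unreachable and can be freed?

7

Walk "3969177981" from the leaf back toward the root, removing each node that no remaining word uses.
The suffix "9177981" (7 nodes) is used only by "3969177981"; the node for "396" still has the child "0", so pruning stops there.
Nodes removed: 7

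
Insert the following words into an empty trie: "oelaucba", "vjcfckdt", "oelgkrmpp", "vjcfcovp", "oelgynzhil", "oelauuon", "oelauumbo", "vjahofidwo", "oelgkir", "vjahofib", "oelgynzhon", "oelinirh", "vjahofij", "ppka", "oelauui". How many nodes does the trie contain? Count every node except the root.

61

Count nodes per top-level branch (shared prefixes stored once):
  'o'-branch (oelaucba, oelauui, oelauumbo, oelauuon, oelgkir, oelgkrmpp, oelgynzhil, oelgynzhon, oelinirh): 36 nodes
  'p'-branch (ppka): 4 nodes
  'v'-branch (vjahofib, vjahofidwo, vjahofij, vjcfckdt, vjcfcovp): 21 nodes
Sum: 61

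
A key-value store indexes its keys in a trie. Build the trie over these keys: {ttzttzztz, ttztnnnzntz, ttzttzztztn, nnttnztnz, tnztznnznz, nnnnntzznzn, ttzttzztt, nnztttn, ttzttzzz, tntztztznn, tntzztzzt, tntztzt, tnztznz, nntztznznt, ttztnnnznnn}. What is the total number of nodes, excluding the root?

75

For each word, the new-node count is its length minus the longest prefix already in the trie:
  "ttzttzztz" → 9 new (t, t, z, t, t, z, z, t, z)
  "ttztnnnzntz" → prefix "ttzt" already present; 7 new (n, n, n, z, n, t, z)
  "ttzttzztztn" → prefix "ttzttzztz" already present; 2 new (t, n)
  "nnttnztnz" → 9 new (n, n, t, t, n, z, t, n, z)
  "tnztznnznz" → prefix "t" already present; 9 new (n, z, t, z, n, n, z, n, z)
  "nnnnntzznzn" → prefix "nn" already present; 9 new (n, n, n, t, z, z, n, z, n)
  "ttzttzztt" → prefix "ttzttzzt" already present; 1 new (t)
  "nnztttn" → prefix "nn" already present; 5 new (z, t, t, t, n)
  "ttzttzzz" → prefix "ttzttzz" already present; 1 new (z)
  "tntztztznn" → prefix "tn" already present; 8 new (t, z, t, z, t, z, n, n)
  "tntzztzzt" → prefix "tntz" already present; 5 new (z, t, z, z, t)
  "tntztzt" → prefix "tntztzt" already present; 0 new (none)
  "tnztznz" → prefix "tnztzn" already present; 1 new (z)
  "nntztznznt" → prefix "nnt" already present; 7 new (z, t, z, n, z, n, t)
  "ttztnnnznnn" → prefix "ttztnnnzn" already present; 2 new (n, n)
Total nodes = 9 + 7 + 2 + 9 + 9 + 9 + 1 + 5 + 1 + 8 + 5 + 0 + 1 + 7 + 2 = 75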